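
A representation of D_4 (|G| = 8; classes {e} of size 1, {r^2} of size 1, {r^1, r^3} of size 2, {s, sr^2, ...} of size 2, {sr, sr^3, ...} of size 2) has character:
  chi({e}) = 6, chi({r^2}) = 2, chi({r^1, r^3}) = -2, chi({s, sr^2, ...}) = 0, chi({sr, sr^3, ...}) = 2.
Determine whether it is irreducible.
Not irreducible (reducible): <chi, chi> = 7 > 1.

Derivation: <chi, chi> = (1/|G|) sum_C |C| * |chi(C)|^2 = (1/8)[1*|6|^2 + 1*|2|^2 + 2*|-2|^2 + 2*|0|^2 + 2*|2|^2]
  = (1/8)[(36) + (4) + (8) + (0) + (8)] = 56/8 = 7.
A character is irreducible iff <chi, chi> = 1, so this representation is reducible.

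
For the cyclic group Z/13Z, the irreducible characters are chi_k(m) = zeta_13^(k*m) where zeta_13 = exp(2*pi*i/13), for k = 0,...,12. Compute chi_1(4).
chi_1(4) = zeta_13^4 = exp(8*I*pi/13)

Details: chi_1(4) = zeta_13^(1*4) = zeta_13^4. Since zeta_13^13 = 1, this equals zeta_13^4 = exp(2*pi*i*4/13) = exp(8*I*pi/13).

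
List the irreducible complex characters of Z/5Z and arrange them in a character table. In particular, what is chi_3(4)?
Character table of Z/5Z (irreps indexed chi_0,...,chi_4 with chi_k(m) = zeta_5^(k*m), zeta_5 = exp(2*pi*i/5)):
  irrep \ class  {0} (size 1)  {1} (size 1)    {2} (size 1)    {3} (size 1)    {4} (size 1)  
  chi_0          1             1               1               1               1             
  chi_1          1             exp(2*I*pi/5)   exp(4*I*pi/5)   exp(-4*I*pi/5)  exp(-2*I*pi/5)
  chi_2          1             exp(4*I*pi/5)   exp(-2*I*pi/5)  exp(2*I*pi/5)   exp(-4*I*pi/5)
  chi_3          1             exp(-4*I*pi/5)  exp(2*I*pi/5)   exp(-2*I*pi/5)  exp(4*I*pi/5) 
  chi_4          1             exp(-2*I*pi/5)  exp(-4*I*pi/5)  exp(4*I*pi/5)   exp(2*I*pi/5) 

Spot check: chi_3(4) = zeta_5^(3*4) = zeta_5^12 = exp(4*I*pi/5).

Justification: Z/5Z is abelian, so all 5 irreducible complex representations are 1-dimensional. They are given by chi_k(m) = zeta_5^(k*m) for k = 0,...,4. Row orthogonality: sum_m chi_k(m) conj(chi_l(m)) = 5 * [k = l].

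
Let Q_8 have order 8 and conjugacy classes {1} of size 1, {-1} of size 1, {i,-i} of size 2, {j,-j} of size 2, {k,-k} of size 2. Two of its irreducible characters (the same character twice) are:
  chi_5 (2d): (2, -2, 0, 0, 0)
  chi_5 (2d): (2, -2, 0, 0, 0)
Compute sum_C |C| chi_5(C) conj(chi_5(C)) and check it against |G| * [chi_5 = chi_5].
Sum = 8 = |G| = 8; so <chi_5, chi_5> = 1 (norm-1 confirms irreducibility).

Solution. Compute term by term over conjugacy classes (|C| * chi_5(C) * conj(chi_5(C))):
  1*(2)*conj(2) + 1*(-2)*conj(-2) + 2*(0)*conj(0) + 2*(0)*conj(0) + 2*(0)*conj(0)
  = (4) + (4) + (0) + (0) + (0)
  = 8.
Dividing by |G| = 8 gives 8/8 = 1, matching the row-orthogonality relation <chi_5, chi_5> = [chi_5 = chi_5].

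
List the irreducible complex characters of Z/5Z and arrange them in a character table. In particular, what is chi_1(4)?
Character table of Z/5Z (irreps indexed chi_0,...,chi_4 with chi_k(m) = zeta_5^(k*m), zeta_5 = exp(2*pi*i/5)):
  irrep \ class  {0} (size 1)  {1} (size 1)    {2} (size 1)    {3} (size 1)    {4} (size 1)  
  chi_0          1             1               1               1               1             
  chi_1          1             exp(2*I*pi/5)   exp(4*I*pi/5)   exp(-4*I*pi/5)  exp(-2*I*pi/5)
  chi_2          1             exp(4*I*pi/5)   exp(-2*I*pi/5)  exp(2*I*pi/5)   exp(-4*I*pi/5)
  chi_3          1             exp(-4*I*pi/5)  exp(2*I*pi/5)   exp(-2*I*pi/5)  exp(4*I*pi/5) 
  chi_4          1             exp(-2*I*pi/5)  exp(-4*I*pi/5)  exp(4*I*pi/5)   exp(2*I*pi/5) 

Spot check: chi_1(4) = zeta_5^(1*4) = zeta_5^4 = exp(-2*I*pi/5).

Derivation: Z/5Z is abelian, so all 5 irreducible complex representations are 1-dimensional. They are given by chi_k(m) = zeta_5^(k*m) for k = 0,...,4. Row orthogonality: sum_m chi_k(m) conj(chi_l(m)) = 5 * [k = l].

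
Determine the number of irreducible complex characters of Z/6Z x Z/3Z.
18

Why: The number of irreducible complex representations of a finite group equals its number of conjugacy classes. Z/6Z x Z/3Z is abelian of order 18, so every element is its own conjugacy class: 18 classes, so Z/6Z x Z/3Z (order 18) has exactly 18 irreducible complex representations.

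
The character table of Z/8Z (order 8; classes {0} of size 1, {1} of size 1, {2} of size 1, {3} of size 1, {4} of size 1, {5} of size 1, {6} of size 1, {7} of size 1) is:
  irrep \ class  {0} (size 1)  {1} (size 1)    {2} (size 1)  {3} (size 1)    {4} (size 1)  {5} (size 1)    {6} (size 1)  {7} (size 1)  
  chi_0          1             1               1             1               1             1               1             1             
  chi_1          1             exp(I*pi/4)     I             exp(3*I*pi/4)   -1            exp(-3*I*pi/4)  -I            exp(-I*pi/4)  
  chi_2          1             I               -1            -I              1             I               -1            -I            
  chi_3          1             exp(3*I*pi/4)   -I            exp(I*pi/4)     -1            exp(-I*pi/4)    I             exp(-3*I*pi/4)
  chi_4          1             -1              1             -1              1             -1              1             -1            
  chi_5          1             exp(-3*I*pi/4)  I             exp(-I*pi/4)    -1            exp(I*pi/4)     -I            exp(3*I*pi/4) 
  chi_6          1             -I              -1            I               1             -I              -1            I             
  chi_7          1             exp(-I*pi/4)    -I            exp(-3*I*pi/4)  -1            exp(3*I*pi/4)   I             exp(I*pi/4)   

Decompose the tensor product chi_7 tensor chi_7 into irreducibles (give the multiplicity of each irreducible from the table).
chi_7 tensor chi_7 = chi_6 (all other irreducibles have multiplicity 0).

Why: The character of a tensor product is the pointwise product (chi_7 * chi_7)(C) = chi_7(C) * chi_7(C):
  {0}: (1)*(1), {1}: (exp(-I*pi/4))*(exp(-I*pi/4)), {2}: (-I)*(-I), {3}: (exp(-3*I*pi/4))*(exp(-3*I*pi/4)), {4}: (-1)*(-1), {5}: (exp(3*I*pi/4))*(exp(3*I*pi/4)), {6}: (I)*(I), {7}: (exp(I*pi/4))*(exp(I*pi/4))
so (chi_7 * chi_7) takes values
  {0} -> 1, {1} -> -I, {2} -> -1, {3} -> I, {4} -> 1, {5} -> -I, {6} -> -1, {7} -> I.
Now take the inner product of this character with each irreducible chi from the table, <chi_7*chi_7, chi> = (1/8) sum_C |C| (chi_7*chi_7)(C) conj(chi(C)):
  <chi_7*chi_7, chi_0> = (1/8)[1*(1)*conj(1) + 1*(-I)*conj(1) + 1*(-1)*conj(1) + 1*(I)*conj(1) + 1*(1)*conj(1) + 1*(-I)*conj(1) + 1*(-1)*conj(1) + 1*(I)*conj(1)]
      = (1/8)[(1) + (-I) + (-1) + (I) + (1) + (-I) + (-1) + (I)] = 0/8 = 0
  <chi_7*chi_7, chi_1> = (1/8)[1*(1)*conj(1) + 1*(-I)*conj(exp(I*pi/4)) + 1*(-1)*conj(I) + 1*(I)*conj(exp(3*I*pi/4)) + 1*(1)*conj(-1) + 1*(-I)*conj(exp(-3*I*pi/4)) + 1*(-1)*conj(-I) + 1*(I)*conj(exp(-I*pi/4))]
      = (1/8)[(1) + (-exp(I*pi/4)) + (I) + (exp(-I*pi/4)) + (-1) + (-exp(-3*I*pi/4)) + (-I) + (exp(3*I*pi/4))] = 0/8 = 0
  <chi_7*chi_7, chi_2> = (1/8)[1*(1)*conj(1) + 1*(-I)*conj(I) + 1*(-1)*conj(-1) + 1*(I)*conj(-I) + 1*(1)*conj(1) + 1*(-I)*conj(I) + 1*(-1)*conj(-1) + 1*(I)*conj(-I)]
      = (1/8)[(1) + (-1) + (1) + (-1) + (1) + (-1) + (1) + (-1)] = 0/8 = 0
  <chi_7*chi_7, chi_3> = (1/8)[1*(1)*conj(1) + 1*(-I)*conj(exp(3*I*pi/4)) + 1*(-1)*conj(-I) + 1*(I)*conj(exp(I*pi/4)) + 1*(1)*conj(-1) + 1*(-I)*conj(exp(-I*pi/4)) + 1*(-1)*conj(I) + 1*(I)*conj(exp(-3*I*pi/4))]
      = (1/8)[(1) + (-exp(-I*pi/4)) + (-I) + (exp(I*pi/4)) + (-1) + (-exp(3*I*pi/4)) + (I) + (exp(-3*I*pi/4))] = 0/8 = 0
  <chi_7*chi_7, chi_4> = (1/8)[1*(1)*conj(1) + 1*(-I)*conj(-1) + 1*(-1)*conj(1) + 1*(I)*conj(-1) + 1*(1)*conj(1) + 1*(-I)*conj(-1) + 1*(-1)*conj(1) + 1*(I)*conj(-1)]
      = (1/8)[(1) + (I) + (-1) + (-I) + (1) + (I) + (-1) + (-I)] = 0/8 = 0
  <chi_7*chi_7, chi_5> = (1/8)[1*(1)*conj(1) + 1*(-I)*conj(exp(-3*I*pi/4)) + 1*(-1)*conj(I) + 1*(I)*conj(exp(-I*pi/4)) + 1*(1)*conj(-1) + 1*(-I)*conj(exp(I*pi/4)) + 1*(-1)*conj(-I) + 1*(I)*conj(exp(3*I*pi/4))]
      = (1/8)[(1) + (-exp(-3*I*pi/4)) + (I) + (exp(3*I*pi/4)) + (-1) + (-exp(I*pi/4)) + (-I) + (exp(-I*pi/4))] = 0/8 = 0
  <chi_7*chi_7, chi_6> = (1/8)[1*(1)*conj(1) + 1*(-I)*conj(-I) + 1*(-1)*conj(-1) + 1*(I)*conj(I) + 1*(1)*conj(1) + 1*(-I)*conj(-I) + 1*(-1)*conj(-1) + 1*(I)*conj(I)]
      = (1/8)[(1) + (1) + (1) + (1) + (1) + (1) + (1) + (1)] = 8/8 = 1
  <chi_7*chi_7, chi_7> = (1/8)[1*(1)*conj(1) + 1*(-I)*conj(exp(-I*pi/4)) + 1*(-1)*conj(-I) + 1*(I)*conj(exp(-3*I*pi/4)) + 1*(1)*conj(-1) + 1*(-I)*conj(exp(3*I*pi/4)) + 1*(-1)*conj(I) + 1*(I)*conj(exp(I*pi/4))]
      = (1/8)[(1) + (-exp(3*I*pi/4)) + (-I) + (exp(-3*I*pi/4)) + (-1) + (-exp(-I*pi/4)) + (I) + (exp(I*pi/4))] = 0/8 = 0
(Exp terms are combined using exp(i*s)*conj(exp(i*t)) = exp(i*(s-t)), and sums of them are collapsed using the identity that for every m > 1 the m distinct m-th roots of unity sum to 0, e.g. 1 + exp(2*I*pi/3) + exp(-2*I*pi/3) = 0.)
Hence the multiplicities are chi_6: 1. Dimension check: dim(chi_7)*dim(chi_7) = 1*1 = 1 and sum (mult * dim) = 1*1 = 1.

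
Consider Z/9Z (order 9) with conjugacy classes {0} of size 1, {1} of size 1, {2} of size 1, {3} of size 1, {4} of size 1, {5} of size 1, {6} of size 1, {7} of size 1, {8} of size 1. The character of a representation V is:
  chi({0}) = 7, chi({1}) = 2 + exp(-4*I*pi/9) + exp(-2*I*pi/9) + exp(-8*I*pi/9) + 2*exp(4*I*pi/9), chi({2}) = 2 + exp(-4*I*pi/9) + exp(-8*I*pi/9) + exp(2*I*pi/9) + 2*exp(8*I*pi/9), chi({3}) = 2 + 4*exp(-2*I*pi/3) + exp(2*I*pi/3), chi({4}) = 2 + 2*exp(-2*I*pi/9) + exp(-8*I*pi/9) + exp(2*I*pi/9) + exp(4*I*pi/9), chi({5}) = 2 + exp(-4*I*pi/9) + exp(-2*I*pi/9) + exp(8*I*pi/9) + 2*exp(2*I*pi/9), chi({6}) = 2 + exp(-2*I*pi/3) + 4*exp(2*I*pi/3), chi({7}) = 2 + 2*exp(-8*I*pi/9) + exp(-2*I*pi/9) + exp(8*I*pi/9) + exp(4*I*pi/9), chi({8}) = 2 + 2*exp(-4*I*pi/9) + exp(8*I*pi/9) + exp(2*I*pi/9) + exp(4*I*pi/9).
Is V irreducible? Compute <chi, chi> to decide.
Not irreducible (reducible): <chi, chi> = 11 > 1.

Reasoning: <chi, chi> = (1/|G|) sum_C |C| * |chi(C)|^2 = (1/9)[1*|7|^2 + 1*|2 + exp(-4*I*pi/9) + exp(-2*I*pi/9) + exp(-8*I*pi/9) + 2*exp(4*I*pi/9)|^2 + 1*|2 + exp(-4*I*pi/9) + exp(-8*I*pi/9) + exp(2*I*pi/9) + 2*exp(8*I*pi/9)|^2 + 1*|2 + 4*exp(-2*I*pi/3) + exp(2*I*pi/3)|^2 + 1*|2 + 2*exp(-2*I*pi/9) + exp(-8*I*pi/9) + exp(2*I*pi/9) + exp(4*I*pi/9)|^2 + 1*|2 + exp(-4*I*pi/9) + exp(-2*I*pi/9) + exp(8*I*pi/9) + 2*exp(2*I*pi/9)|^2 + 1*|2 + exp(-2*I*pi/3) + 4*exp(2*I*pi/3)|^2 + 1*|2 + 2*exp(-8*I*pi/9) + exp(-2*I*pi/9) + exp(8*I*pi/9) + exp(4*I*pi/9)|^2 + 1*|2 + 2*exp(-4*I*pi/9) + exp(8*I*pi/9) + exp(2*I*pi/9) + exp(4*I*pi/9)|^2]
  = (1/9)[(49) + (11 + 7*exp(-4*I*pi/9) + 5*exp(-2*I*pi/3) + 3*exp(-2*I*pi/9) + 4*exp(-8*I*pi/9) + 4*exp(8*I*pi/9) + 3*exp(2*I*pi/9) + 5*exp(2*I*pi/3) + 7*exp(4*I*pi/9)) + (11 + 5*exp(-2*I*pi/3) + 3*exp(-4*I*pi/9) + 4*exp(-2*I*pi/9) + 7*exp(-8*I*pi/9) + 7*exp(8*I*pi/9) + 4*exp(2*I*pi/9) + 3*exp(4*I*pi/9) + 5*exp(2*I*pi/3)) + (7) + (11 + 7*exp(-2*I*pi/9) + 5*exp(-2*I*pi/3) + 4*exp(-4*I*pi/9) + 3*exp(-8*I*pi/9) + 3*exp(8*I*pi/9) + 4*exp(4*I*pi/9) + 5*exp(2*I*pi/3) + 7*exp(2*I*pi/9)) + (11 + 7*exp(-2*I*pi/9) + 5*exp(-2*I*pi/3) + 4*exp(-4*I*pi/9) + 3*exp(-8*I*pi/9) + 3*exp(8*I*pi/9) + 4*exp(4*I*pi/9) + 5*exp(2*I*pi/3) + 7*exp(2*I*pi/9)) + (7) + (11 + 5*exp(-2*I*pi/3) + 3*exp(-4*I*pi/9) + 4*exp(-2*I*pi/9) + 7*exp(-8*I*pi/9) + 7*exp(8*I*pi/9) + 4*exp(2*I*pi/9) + 3*exp(4*I*pi/9) + 5*exp(2*I*pi/3)) + (11 + 7*exp(-4*I*pi/9) + 5*exp(-2*I*pi/3) + 3*exp(-2*I*pi/9) + 4*exp(-8*I*pi/9) + 4*exp(8*I*pi/9) + 3*exp(2*I*pi/9) + 5*exp(2*I*pi/3) + 7*exp(4*I*pi/9))] = 99/9 = 11.
(Exp terms are combined using exp(i*s)*conj(exp(i*t)) = exp(i*(s-t)), and sums of them are collapsed using the identity that for every m > 1 the m distinct m-th roots of unity sum to 0, e.g. 1 + exp(2*I*pi/3) + exp(-2*I*pi/3) = 0.)
A character is irreducible iff <chi, chi> = 1, so this representation is reducible.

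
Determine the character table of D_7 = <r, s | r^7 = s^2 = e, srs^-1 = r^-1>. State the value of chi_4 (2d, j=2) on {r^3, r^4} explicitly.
Conjugacy classes: {e} of size 1, {r^1, r^6} of size 2, {r^2, r^5} of size 2, {r^3, r^4} of size 2, {s, sr, ..., sr^6} of size 7.
Character table:
  irrep \ class              {e} (size 1)  {r^1, r^6} (size 2)  {r^2, r^5} (size 2)  {r^3, r^4} (size 2)  {s, sr, ..., sr^6} (size 7)
  chi_1 (triv)               1             1                    1                    1                    1                          
  chi_2 (sign: r->1, s->-1)  1             1                    1                    1                    -1                         
  chi_3 (2d, j=1)            2             2*cos(2*pi/7)        -2*cos(3*pi/7)       -2*cos(pi/7)         0                          
  chi_4 (2d, j=2)            2             -2*cos(3*pi/7)       -2*cos(pi/7)         2*cos(2*pi/7)        0                          
  chi_5 (2d, j=3)            2             -2*cos(pi/7)         2*cos(2*pi/7)        -2*cos(3*pi/7)       0                          

Spot check: chi_4 (2d, j=2) on {r^3, r^4} = 2*cos(2*pi/7).

Reasoning: D_7 has order 2*7 = 14 with 5 conjugacy classes, hence 5 irreducibles. Sum of squared dims 1 + 1 + 4 + 4 + 4 = 14 = |G|. Linear characters come from the abelianisation; the 2-dimensional irreps have character r^k -> 2*cos(2*pi*j*k/7), reflections -> 0.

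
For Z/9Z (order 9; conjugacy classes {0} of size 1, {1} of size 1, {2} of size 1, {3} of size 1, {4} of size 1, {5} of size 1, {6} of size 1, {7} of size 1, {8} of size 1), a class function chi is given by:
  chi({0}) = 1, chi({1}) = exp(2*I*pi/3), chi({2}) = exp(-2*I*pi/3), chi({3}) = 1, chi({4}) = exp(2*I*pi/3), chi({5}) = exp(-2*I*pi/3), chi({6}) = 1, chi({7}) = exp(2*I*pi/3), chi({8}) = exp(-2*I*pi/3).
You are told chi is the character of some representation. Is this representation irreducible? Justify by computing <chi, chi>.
Irreducible: <chi, chi> = 1.

Derivation: <chi, chi> = (1/|G|) sum_C |C| * |chi(C)|^2 = (1/9)[1*|1|^2 + 1*|exp(2*I*pi/3)|^2 + 1*|exp(-2*I*pi/3)|^2 + 1*|1|^2 + 1*|exp(2*I*pi/3)|^2 + 1*|exp(-2*I*pi/3)|^2 + 1*|1|^2 + 1*|exp(2*I*pi/3)|^2 + 1*|exp(-2*I*pi/3)|^2]
  = (1/9)[(1) + (1) + (1) + (1) + (1) + (1) + (1) + (1) + (1)] = 9/9 = 1.
(Exp terms are combined using exp(i*s)*conj(exp(i*t)) = exp(i*(s-t)), and sums of them are collapsed using the identity that for every m > 1 the m distinct m-th roots of unity sum to 0, e.g. 1 + exp(2*I*pi/3) + exp(-2*I*pi/3) = 0.)
A character is irreducible iff <chi, chi> = 1, so this representation is irreducible.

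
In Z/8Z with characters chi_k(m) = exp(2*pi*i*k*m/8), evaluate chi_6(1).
chi_6(1) = zeta_8^6 = -I

Working: chi_6(1) = zeta_8^(6*1) = zeta_8^6. Since zeta_8^8 = 1, this equals zeta_8^6 = exp(2*pi*i*6/8) = -I.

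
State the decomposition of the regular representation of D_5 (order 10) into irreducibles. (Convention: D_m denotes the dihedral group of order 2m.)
Each irreducible V_i of dimension d_i appears with multiplicity d_i, i.e. rho_reg = (direct sum over all irreducibles V_i) d_i V_i. The irreducible dimensions for D_5 are 1, 1, 2, 2: 2 irreducibles of dimension 1, each with multiplicity 1; 2 irreducibles of dimension 2, each with multiplicity 2. Total dimension 2*1*1 + 2*2*2 = 10 = |G|.

Justification: General theorem: in the regular representation of a finite group G, each irreducible appears with multiplicity equal to its dimension. Check: dim(rho_reg) = sum d_i^2 = 1 + 1 + 4 + 4 = 10 = |G|.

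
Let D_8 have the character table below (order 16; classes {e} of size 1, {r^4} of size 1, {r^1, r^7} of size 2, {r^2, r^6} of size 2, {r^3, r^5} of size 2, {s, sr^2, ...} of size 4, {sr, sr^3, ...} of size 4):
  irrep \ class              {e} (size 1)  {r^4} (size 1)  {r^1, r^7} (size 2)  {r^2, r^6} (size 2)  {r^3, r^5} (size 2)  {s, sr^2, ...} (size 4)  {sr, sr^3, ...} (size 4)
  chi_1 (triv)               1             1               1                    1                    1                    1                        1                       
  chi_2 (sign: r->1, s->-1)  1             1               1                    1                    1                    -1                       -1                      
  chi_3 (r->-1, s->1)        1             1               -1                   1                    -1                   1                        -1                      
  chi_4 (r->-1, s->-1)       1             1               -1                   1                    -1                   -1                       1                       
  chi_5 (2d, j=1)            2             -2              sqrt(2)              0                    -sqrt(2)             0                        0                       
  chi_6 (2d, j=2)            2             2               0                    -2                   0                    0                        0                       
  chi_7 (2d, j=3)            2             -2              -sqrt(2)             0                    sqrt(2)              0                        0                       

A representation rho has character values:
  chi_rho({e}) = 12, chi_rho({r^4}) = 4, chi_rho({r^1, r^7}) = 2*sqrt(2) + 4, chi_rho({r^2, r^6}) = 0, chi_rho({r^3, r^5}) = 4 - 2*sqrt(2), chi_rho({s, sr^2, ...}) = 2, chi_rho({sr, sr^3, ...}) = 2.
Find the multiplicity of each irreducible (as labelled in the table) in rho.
Multiplicities: chi_1: 3, chi_2: 1, chi_3: 0, chi_4: 0, chi_5: 2, chi_6: 2, chi_7: 0.

Use <chi_rho, chi> = (1/|G|) sum_C |C| * chi_rho(C) * conj(chi(C)) with |G| = 16 for each irreducible chi in the table:
  <chi_rho, chi_1> = (1/16)[1*(12)*conj(1) + 1*(4)*conj(1) + 2*(2*sqrt(2) + 4)*conj(1) + 2*(0)*conj(1) + 2*(4 - 2*sqrt(2))*conj(1) + 4*(2)*conj(1) + 4*(2)*conj(1)]
      = (1/16)[(12) + (4) + (4*sqrt(2) + 8) + (0) + (8 - 4*sqrt(2)) + (8) + (8)] = 48/16 = 3
  <chi_rho, chi_2> = (1/16)[1*(12)*conj(1) + 1*(4)*conj(1) + 2*(2*sqrt(2) + 4)*conj(1) + 2*(0)*conj(1) + 2*(4 - 2*sqrt(2))*conj(1) + 4*(2)*conj(-1) + 4*(2)*conj(-1)]
      = (1/16)[(12) + (4) + (4*sqrt(2) + 8) + (0) + (8 - 4*sqrt(2)) + (-8) + (-8)] = 16/16 = 1
  <chi_rho, chi_3> = (1/16)[1*(12)*conj(1) + 1*(4)*conj(1) + 2*(2*sqrt(2) + 4)*conj(-1) + 2*(0)*conj(1) + 2*(4 - 2*sqrt(2))*conj(-1) + 4*(2)*conj(1) + 4*(2)*conj(-1)]
      = (1/16)[(12) + (4) + (-8 - 4*sqrt(2)) + (0) + (-8 + 4*sqrt(2)) + (8) + (-8)] = 0/16 = 0
  <chi_rho, chi_4> = (1/16)[1*(12)*conj(1) + 1*(4)*conj(1) + 2*(2*sqrt(2) + 4)*conj(-1) + 2*(0)*conj(1) + 2*(4 - 2*sqrt(2))*conj(-1) + 4*(2)*conj(-1) + 4*(2)*conj(1)]
      = (1/16)[(12) + (4) + (-8 - 4*sqrt(2)) + (0) + (-8 + 4*sqrt(2)) + (-8) + (8)] = 0/16 = 0
  <chi_rho, chi_5> = (1/16)[1*(12)*conj(2) + 1*(4)*conj(-2) + 2*(2*sqrt(2) + 4)*conj(sqrt(2)) + 2*(0)*conj(0) + 2*(4 - 2*sqrt(2))*conj(-sqrt(2)) + 4*(2)*conj(0) + 4*(2)*conj(0)]
      = (1/16)[(24) + (-8) + (8 + 8*sqrt(2)) + (0) + (8 - 8*sqrt(2)) + (0) + (0)] = 32/16 = 2
  <chi_rho, chi_6> = (1/16)[1*(12)*conj(2) + 1*(4)*conj(2) + 2*(2*sqrt(2) + 4)*conj(0) + 2*(0)*conj(-2) + 2*(4 - 2*sqrt(2))*conj(0) + 4*(2)*conj(0) + 4*(2)*conj(0)]
      = (1/16)[(24) + (8) + (0) + (0) + (0) + (0) + (0)] = 32/16 = 2
  <chi_rho, chi_7> = (1/16)[1*(12)*conj(2) + 1*(4)*conj(-2) + 2*(2*sqrt(2) + 4)*conj(-sqrt(2)) + 2*(0)*conj(0) + 2*(4 - 2*sqrt(2))*conj(sqrt(2)) + 4*(2)*conj(0) + 4*(2)*conj(0)]
      = (1/16)[(24) + (-8) + (-8*sqrt(2) - 8) + (0) + (-8 + 8*sqrt(2)) + (0) + (0)] = 0/16 = 0
Dimension check: dim(rho) = sum (mult * dim) = 3*1 + 1*1 + 0*1 + 0*1 + 2*2 + 2*2 + 0*2 = 12 = chi_rho(e) = 12.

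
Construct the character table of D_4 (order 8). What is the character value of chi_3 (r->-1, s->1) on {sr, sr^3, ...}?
Conjugacy classes: {e} of size 1, {r^2} of size 1, {r^1, r^3} of size 2, {s, sr^2, ...} of size 2, {sr, sr^3, ...} of size 2.
Character table:
  irrep \ class              {e} (size 1)  {r^2} (size 1)  {r^1, r^3} (size 2)  {s, sr^2, ...} (size 2)  {sr, sr^3, ...} (size 2)
  chi_1 (triv)               1             1               1                    1                        1                       
  chi_2 (sign: r->1, s->-1)  1             1               1                    -1                       -1                      
  chi_3 (r->-1, s->1)        1             1               -1                   1                        -1                      
  chi_4 (r->-1, s->-1)       1             1               -1                   -1                       1                       
  chi_5 (2d, j=1)            2             -2              0                    0                        0                       

Spot check: chi_3 (r->-1, s->1) on {sr, sr^3, ...} = -1.

Solution. D_4 has order 2*4 = 8 with 5 conjugacy classes, hence 5 irreducibles. Sum of squared dims 1 + 1 + 1 + 1 + 4 = 8 = |G|. Linear characters come from the abelianisation; the 2-dimensional irreps have character r^k -> 2*cos(2*pi*j*k/4), reflections -> 0.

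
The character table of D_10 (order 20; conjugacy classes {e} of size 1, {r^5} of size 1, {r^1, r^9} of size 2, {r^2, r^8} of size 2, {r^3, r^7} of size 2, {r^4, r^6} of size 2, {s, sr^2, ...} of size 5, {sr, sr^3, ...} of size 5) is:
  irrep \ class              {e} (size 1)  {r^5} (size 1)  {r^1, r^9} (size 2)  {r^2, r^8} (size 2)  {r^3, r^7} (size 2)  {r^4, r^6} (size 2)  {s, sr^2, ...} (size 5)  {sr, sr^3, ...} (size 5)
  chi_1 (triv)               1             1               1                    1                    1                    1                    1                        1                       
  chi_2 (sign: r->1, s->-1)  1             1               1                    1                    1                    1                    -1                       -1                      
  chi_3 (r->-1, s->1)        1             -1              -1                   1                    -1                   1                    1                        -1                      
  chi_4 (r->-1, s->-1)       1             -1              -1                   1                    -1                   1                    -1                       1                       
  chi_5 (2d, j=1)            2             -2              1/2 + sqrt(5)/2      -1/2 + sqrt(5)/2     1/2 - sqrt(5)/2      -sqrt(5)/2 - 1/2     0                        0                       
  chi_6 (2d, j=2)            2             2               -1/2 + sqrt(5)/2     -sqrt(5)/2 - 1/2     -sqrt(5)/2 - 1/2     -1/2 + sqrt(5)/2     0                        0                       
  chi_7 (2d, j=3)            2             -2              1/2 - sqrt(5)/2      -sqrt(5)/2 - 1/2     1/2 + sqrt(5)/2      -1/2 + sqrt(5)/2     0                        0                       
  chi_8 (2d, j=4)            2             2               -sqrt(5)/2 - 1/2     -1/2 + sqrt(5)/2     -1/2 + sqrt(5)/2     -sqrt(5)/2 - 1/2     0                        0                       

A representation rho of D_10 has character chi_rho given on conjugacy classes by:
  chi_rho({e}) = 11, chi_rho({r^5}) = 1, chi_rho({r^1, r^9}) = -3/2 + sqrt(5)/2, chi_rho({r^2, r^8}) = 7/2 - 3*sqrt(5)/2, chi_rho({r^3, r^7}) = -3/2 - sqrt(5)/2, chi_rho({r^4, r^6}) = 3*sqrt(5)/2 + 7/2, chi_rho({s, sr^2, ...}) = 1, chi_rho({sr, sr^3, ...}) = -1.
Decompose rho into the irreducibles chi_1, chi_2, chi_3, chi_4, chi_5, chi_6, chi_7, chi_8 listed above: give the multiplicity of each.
Multiplicities: chi_1: 1, chi_2: 1, chi_3: 2, chi_4: 1, chi_5: 0, chi_6: 2, chi_7: 1, chi_8: 0.

Explanation: Use <chi_rho, chi> = (1/|G|) sum_C |C| * chi_rho(C) * conj(chi(C)) with |G| = 20 for each irreducible chi in the table:
  <chi_rho, chi_1> = (1/20)[1*(11)*conj(1) + 1*(1)*conj(1) + 2*(-3/2 + sqrt(5)/2)*conj(1) + 2*(7/2 - 3*sqrt(5)/2)*conj(1) + 2*(-3/2 - sqrt(5)/2)*conj(1) + 2*(3*sqrt(5)/2 + 7/2)*conj(1) + 5*(1)*conj(1) + 5*(-1)*conj(1)]
      = (1/20)[(11) + (1) + (-3 + sqrt(5)) + (7 - 3*sqrt(5)) + (-3 - sqrt(5)) + (3*sqrt(5) + 7) + (5) + (-5)] = 20/20 = 1
  <chi_rho, chi_2> = (1/20)[1*(11)*conj(1) + 1*(1)*conj(1) + 2*(-3/2 + sqrt(5)/2)*conj(1) + 2*(7/2 - 3*sqrt(5)/2)*conj(1) + 2*(-3/2 - sqrt(5)/2)*conj(1) + 2*(3*sqrt(5)/2 + 7/2)*conj(1) + 5*(1)*conj(-1) + 5*(-1)*conj(-1)]
      = (1/20)[(11) + (1) + (-3 + sqrt(5)) + (7 - 3*sqrt(5)) + (-3 - sqrt(5)) + (3*sqrt(5) + 7) + (-5) + (5)] = 20/20 = 1
  <chi_rho, chi_3> = (1/20)[1*(11)*conj(1) + 1*(1)*conj(-1) + 2*(-3/2 + sqrt(5)/2)*conj(-1) + 2*(7/2 - 3*sqrt(5)/2)*conj(1) + 2*(-3/2 - sqrt(5)/2)*conj(-1) + 2*(3*sqrt(5)/2 + 7/2)*conj(1) + 5*(1)*conj(1) + 5*(-1)*conj(-1)]
      = (1/20)[(11) + (-1) + (3 - sqrt(5)) + (7 - 3*sqrt(5)) + (sqrt(5) + 3) + (3*sqrt(5) + 7) + (5) + (5)] = 40/20 = 2
  <chi_rho, chi_4> = (1/20)[1*(11)*conj(1) + 1*(1)*conj(-1) + 2*(-3/2 + sqrt(5)/2)*conj(-1) + 2*(7/2 - 3*sqrt(5)/2)*conj(1) + 2*(-3/2 - sqrt(5)/2)*conj(-1) + 2*(3*sqrt(5)/2 + 7/2)*conj(1) + 5*(1)*conj(-1) + 5*(-1)*conj(1)]
      = (1/20)[(11) + (-1) + (3 - sqrt(5)) + (7 - 3*sqrt(5)) + (sqrt(5) + 3) + (3*sqrt(5) + 7) + (-5) + (-5)] = 20/20 = 1
  <chi_rho, chi_5> = (1/20)[1*(11)*conj(2) + 1*(1)*conj(-2) + 2*(-3/2 + sqrt(5)/2)*conj(1/2 + sqrt(5)/2) + 2*(7/2 - 3*sqrt(5)/2)*conj(-1/2 + sqrt(5)/2) + 2*(-3/2 - sqrt(5)/2)*conj(1/2 - sqrt(5)/2) + 2*(3*sqrt(5)/2 + 7/2)*conj(-sqrt(5)/2 - 1/2) + 5*(1)*conj(0) + 5*(-1)*conj(0)]
      = (1/20)[(22) + (-2) + (1 - sqrt(5)) + (-11 + 5*sqrt(5)) + (1 + sqrt(5)) + (-5*sqrt(5) - 11) + (0) + (0)] = 0/20 = 0
  <chi_rho, chi_6> = (1/20)[1*(11)*conj(2) + 1*(1)*conj(2) + 2*(-3/2 + sqrt(5)/2)*conj(-1/2 + sqrt(5)/2) + 2*(7/2 - 3*sqrt(5)/2)*conj(-sqrt(5)/2 - 1/2) + 2*(-3/2 - sqrt(5)/2)*conj(-sqrt(5)/2 - 1/2) + 2*(3*sqrt(5)/2 + 7/2)*conj(-1/2 + sqrt(5)/2) + 5*(1)*conj(0) + 5*(-1)*conj(0)]
      = (1/20)[(22) + (2) + (4 - 2*sqrt(5)) + (4 - 2*sqrt(5)) + (4 + 2*sqrt(5)) + (4 + 2*sqrt(5)) + (0) + (0)] = 40/20 = 2
  <chi_rho, chi_7> = (1/20)[1*(11)*conj(2) + 1*(1)*conj(-2) + 2*(-3/2 + sqrt(5)/2)*conj(1/2 - sqrt(5)/2) + 2*(7/2 - 3*sqrt(5)/2)*conj(-sqrt(5)/2 - 1/2) + 2*(-3/2 - sqrt(5)/2)*conj(1/2 + sqrt(5)/2) + 2*(3*sqrt(5)/2 + 7/2)*conj(-1/2 + sqrt(5)/2) + 5*(1)*conj(0) + 5*(-1)*conj(0)]
      = (1/20)[(22) + (-2) + (-4 + 2*sqrt(5)) + (4 - 2*sqrt(5)) + (-2*sqrt(5) - 4) + (4 + 2*sqrt(5)) + (0) + (0)] = 20/20 = 1
  <chi_rho, chi_8> = (1/20)[1*(11)*conj(2) + 1*(1)*conj(2) + 2*(-3/2 + sqrt(5)/2)*conj(-sqrt(5)/2 - 1/2) + 2*(7/2 - 3*sqrt(5)/2)*conj(-1/2 + sqrt(5)/2) + 2*(-3/2 - sqrt(5)/2)*conj(-1/2 + sqrt(5)/2) + 2*(3*sqrt(5)/2 + 7/2)*conj(-sqrt(5)/2 - 1/2) + 5*(1)*conj(0) + 5*(-1)*conj(0)]
      = (1/20)[(22) + (2) + (-1 + sqrt(5)) + (-11 + 5*sqrt(5)) + (-sqrt(5) - 1) + (-5*sqrt(5) - 11) + (0) + (0)] = 0/20 = 0
Dimension check: dim(rho) = sum (mult * dim) = 1*1 + 1*1 + 2*1 + 1*1 + 0*2 + 2*2 + 1*2 + 0*2 = 11 = chi_rho(e) = 11.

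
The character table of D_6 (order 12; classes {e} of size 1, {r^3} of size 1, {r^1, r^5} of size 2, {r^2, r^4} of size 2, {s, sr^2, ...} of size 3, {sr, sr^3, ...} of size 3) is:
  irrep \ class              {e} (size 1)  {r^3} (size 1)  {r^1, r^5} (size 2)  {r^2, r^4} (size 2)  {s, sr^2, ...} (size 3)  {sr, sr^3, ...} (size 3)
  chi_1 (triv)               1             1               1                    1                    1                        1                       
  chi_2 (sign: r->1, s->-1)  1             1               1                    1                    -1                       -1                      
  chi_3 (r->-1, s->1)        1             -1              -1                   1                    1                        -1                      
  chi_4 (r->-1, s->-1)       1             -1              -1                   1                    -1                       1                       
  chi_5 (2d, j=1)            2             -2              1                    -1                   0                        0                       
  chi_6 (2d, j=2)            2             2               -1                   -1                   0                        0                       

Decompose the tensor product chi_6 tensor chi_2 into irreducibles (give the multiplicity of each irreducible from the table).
chi_6 tensor chi_2 = chi_6 (all other irreducibles have multiplicity 0).

Explanation: The character of a tensor product is the pointwise product (chi_6 * chi_2)(C) = chi_6(C) * chi_2(C):
  {e}: (2)*(1), {r^3}: (2)*(1), {r^1, r^5}: (-1)*(1), {r^2, r^4}: (-1)*(1), {s, sr^2, ...}: (0)*(-1), {sr, sr^3, ...}: (0)*(-1)
so (chi_6 * chi_2) takes values
  {e} -> 2, {r^3} -> 2, {r^1, r^5} -> -1, {r^2, r^4} -> -1, {s, sr^2, ...} -> 0, {sr, sr^3, ...} -> 0.
Now take the inner product of this character with each irreducible chi from the table, <chi_6*chi_2, chi> = (1/12) sum_C |C| (chi_6*chi_2)(C) conj(chi(C)):
  <chi_6*chi_2, chi_1> = (1/12)[1*(2)*conj(1) + 1*(2)*conj(1) + 2*(-1)*conj(1) + 2*(-1)*conj(1) + 3*(0)*conj(1) + 3*(0)*conj(1)]
      = (1/12)[(2) + (2) + (-2) + (-2) + (0) + (0)] = 0/12 = 0
  <chi_6*chi_2, chi_2> = (1/12)[1*(2)*conj(1) + 1*(2)*conj(1) + 2*(-1)*conj(1) + 2*(-1)*conj(1) + 3*(0)*conj(-1) + 3*(0)*conj(-1)]
      = (1/12)[(2) + (2) + (-2) + (-2) + (0) + (0)] = 0/12 = 0
  <chi_6*chi_2, chi_3> = (1/12)[1*(2)*conj(1) + 1*(2)*conj(-1) + 2*(-1)*conj(-1) + 2*(-1)*conj(1) + 3*(0)*conj(1) + 3*(0)*conj(-1)]
      = (1/12)[(2) + (-2) + (2) + (-2) + (0) + (0)] = 0/12 = 0
  <chi_6*chi_2, chi_4> = (1/12)[1*(2)*conj(1) + 1*(2)*conj(-1) + 2*(-1)*conj(-1) + 2*(-1)*conj(1) + 3*(0)*conj(-1) + 3*(0)*conj(1)]
      = (1/12)[(2) + (-2) + (2) + (-2) + (0) + (0)] = 0/12 = 0
  <chi_6*chi_2, chi_5> = (1/12)[1*(2)*conj(2) + 1*(2)*conj(-2) + 2*(-1)*conj(1) + 2*(-1)*conj(-1) + 3*(0)*conj(0) + 3*(0)*conj(0)]
      = (1/12)[(4) + (-4) + (-2) + (2) + (0) + (0)] = 0/12 = 0
  <chi_6*chi_2, chi_6> = (1/12)[1*(2)*conj(2) + 1*(2)*conj(2) + 2*(-1)*conj(-1) + 2*(-1)*conj(-1) + 3*(0)*conj(0) + 3*(0)*conj(0)]
      = (1/12)[(4) + (4) + (2) + (2) + (0) + (0)] = 12/12 = 1
Hence the multiplicities are chi_6: 1. Dimension check: dim(chi_6)*dim(chi_2) = 2*1 = 2 and sum (mult * dim) = 1*2 = 2.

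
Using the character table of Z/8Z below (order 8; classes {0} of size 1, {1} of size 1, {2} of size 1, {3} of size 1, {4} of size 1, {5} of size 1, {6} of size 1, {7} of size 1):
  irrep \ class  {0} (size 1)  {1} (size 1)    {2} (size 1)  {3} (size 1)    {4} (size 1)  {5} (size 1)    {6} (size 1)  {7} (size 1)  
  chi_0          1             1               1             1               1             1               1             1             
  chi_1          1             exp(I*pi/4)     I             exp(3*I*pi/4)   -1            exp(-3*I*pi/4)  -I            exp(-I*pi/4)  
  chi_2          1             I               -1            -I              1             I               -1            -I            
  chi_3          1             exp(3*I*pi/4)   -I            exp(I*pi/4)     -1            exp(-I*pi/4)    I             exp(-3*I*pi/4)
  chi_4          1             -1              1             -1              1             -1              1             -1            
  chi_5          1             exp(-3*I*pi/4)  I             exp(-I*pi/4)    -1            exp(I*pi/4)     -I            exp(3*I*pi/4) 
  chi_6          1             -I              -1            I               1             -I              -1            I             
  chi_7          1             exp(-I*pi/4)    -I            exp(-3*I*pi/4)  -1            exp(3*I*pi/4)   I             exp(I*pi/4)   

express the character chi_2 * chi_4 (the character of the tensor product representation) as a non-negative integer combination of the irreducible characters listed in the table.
chi_2 tensor chi_4 = chi_6 (all other irreducibles have multiplicity 0).

The character of a tensor product is the pointwise product (chi_2 * chi_4)(C) = chi_2(C) * chi_4(C):
  {0}: (1)*(1), {1}: (I)*(-1), {2}: (-1)*(1), {3}: (-I)*(-1), {4}: (1)*(1), {5}: (I)*(-1), {6}: (-1)*(1), {7}: (-I)*(-1)
so (chi_2 * chi_4) takes values
  {0} -> 1, {1} -> -I, {2} -> -1, {3} -> I, {4} -> 1, {5} -> -I, {6} -> -1, {7} -> I.
Now take the inner product of this character with each irreducible chi from the table, <chi_2*chi_4, chi> = (1/8) sum_C |C| (chi_2*chi_4)(C) conj(chi(C)):
  <chi_2*chi_4, chi_0> = (1/8)[1*(1)*conj(1) + 1*(-I)*conj(1) + 1*(-1)*conj(1) + 1*(I)*conj(1) + 1*(1)*conj(1) + 1*(-I)*conj(1) + 1*(-1)*conj(1) + 1*(I)*conj(1)]
      = (1/8)[(1) + (-I) + (-1) + (I) + (1) + (-I) + (-1) + (I)] = 0/8 = 0
  <chi_2*chi_4, chi_1> = (1/8)[1*(1)*conj(1) + 1*(-I)*conj(exp(I*pi/4)) + 1*(-1)*conj(I) + 1*(I)*conj(exp(3*I*pi/4)) + 1*(1)*conj(-1) + 1*(-I)*conj(exp(-3*I*pi/4)) + 1*(-1)*conj(-I) + 1*(I)*conj(exp(-I*pi/4))]
      = (1/8)[(1) + (-exp(I*pi/4)) + (I) + (exp(-I*pi/4)) + (-1) + (-exp(-3*I*pi/4)) + (-I) + (exp(3*I*pi/4))] = 0/8 = 0
  <chi_2*chi_4, chi_2> = (1/8)[1*(1)*conj(1) + 1*(-I)*conj(I) + 1*(-1)*conj(-1) + 1*(I)*conj(-I) + 1*(1)*conj(1) + 1*(-I)*conj(I) + 1*(-1)*conj(-1) + 1*(I)*conj(-I)]
      = (1/8)[(1) + (-1) + (1) + (-1) + (1) + (-1) + (1) + (-1)] = 0/8 = 0
  <chi_2*chi_4, chi_3> = (1/8)[1*(1)*conj(1) + 1*(-I)*conj(exp(3*I*pi/4)) + 1*(-1)*conj(-I) + 1*(I)*conj(exp(I*pi/4)) + 1*(1)*conj(-1) + 1*(-I)*conj(exp(-I*pi/4)) + 1*(-1)*conj(I) + 1*(I)*conj(exp(-3*I*pi/4))]
      = (1/8)[(1) + (-exp(-I*pi/4)) + (-I) + (exp(I*pi/4)) + (-1) + (-exp(3*I*pi/4)) + (I) + (exp(-3*I*pi/4))] = 0/8 = 0
  <chi_2*chi_4, chi_4> = (1/8)[1*(1)*conj(1) + 1*(-I)*conj(-1) + 1*(-1)*conj(1) + 1*(I)*conj(-1) + 1*(1)*conj(1) + 1*(-I)*conj(-1) + 1*(-1)*conj(1) + 1*(I)*conj(-1)]
      = (1/8)[(1) + (I) + (-1) + (-I) + (1) + (I) + (-1) + (-I)] = 0/8 = 0
  <chi_2*chi_4, chi_5> = (1/8)[1*(1)*conj(1) + 1*(-I)*conj(exp(-3*I*pi/4)) + 1*(-1)*conj(I) + 1*(I)*conj(exp(-I*pi/4)) + 1*(1)*conj(-1) + 1*(-I)*conj(exp(I*pi/4)) + 1*(-1)*conj(-I) + 1*(I)*conj(exp(3*I*pi/4))]
      = (1/8)[(1) + (-exp(-3*I*pi/4)) + (I) + (exp(3*I*pi/4)) + (-1) + (-exp(I*pi/4)) + (-I) + (exp(-I*pi/4))] = 0/8 = 0
  <chi_2*chi_4, chi_6> = (1/8)[1*(1)*conj(1) + 1*(-I)*conj(-I) + 1*(-1)*conj(-1) + 1*(I)*conj(I) + 1*(1)*conj(1) + 1*(-I)*conj(-I) + 1*(-1)*conj(-1) + 1*(I)*conj(I)]
      = (1/8)[(1) + (1) + (1) + (1) + (1) + (1) + (1) + (1)] = 8/8 = 1
  <chi_2*chi_4, chi_7> = (1/8)[1*(1)*conj(1) + 1*(-I)*conj(exp(-I*pi/4)) + 1*(-1)*conj(-I) + 1*(I)*conj(exp(-3*I*pi/4)) + 1*(1)*conj(-1) + 1*(-I)*conj(exp(3*I*pi/4)) + 1*(-1)*conj(I) + 1*(I)*conj(exp(I*pi/4))]
      = (1/8)[(1) + (-exp(3*I*pi/4)) + (-I) + (exp(-3*I*pi/4)) + (-1) + (-exp(-I*pi/4)) + (I) + (exp(I*pi/4))] = 0/8 = 0
(Exp terms are combined using exp(i*s)*conj(exp(i*t)) = exp(i*(s-t)), and sums of them are collapsed using the identity that for every m > 1 the m distinct m-th roots of unity sum to 0, e.g. 1 + exp(2*I*pi/3) + exp(-2*I*pi/3) = 0.)
Hence the multiplicities are chi_6: 1. Dimension check: dim(chi_2)*dim(chi_4) = 1*1 = 1 and sum (mult * dim) = 1*1 = 1.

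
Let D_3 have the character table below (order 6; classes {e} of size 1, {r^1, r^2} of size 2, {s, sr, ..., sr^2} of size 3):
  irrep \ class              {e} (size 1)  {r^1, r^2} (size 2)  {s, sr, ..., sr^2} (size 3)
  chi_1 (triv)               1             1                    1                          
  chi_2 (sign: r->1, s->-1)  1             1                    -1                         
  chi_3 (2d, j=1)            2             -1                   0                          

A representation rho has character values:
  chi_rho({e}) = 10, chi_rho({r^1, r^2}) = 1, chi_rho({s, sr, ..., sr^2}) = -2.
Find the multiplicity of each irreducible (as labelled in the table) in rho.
Multiplicities: chi_1: 1, chi_2: 3, chi_3: 3.

Justification: Use <chi_rho, chi> = (1/|G|) sum_C |C| * chi_rho(C) * conj(chi(C)) with |G| = 6 for each irreducible chi in the table:
  <chi_rho, chi_1> = (1/6)[1*(10)*conj(1) + 2*(1)*conj(1) + 3*(-2)*conj(1)]
      = (1/6)[(10) + (2) + (-6)] = 6/6 = 1
  <chi_rho, chi_2> = (1/6)[1*(10)*conj(1) + 2*(1)*conj(1) + 3*(-2)*conj(-1)]
      = (1/6)[(10) + (2) + (6)] = 18/6 = 3
  <chi_rho, chi_3> = (1/6)[1*(10)*conj(2) + 2*(1)*conj(-1) + 3*(-2)*conj(0)]
      = (1/6)[(20) + (-2) + (0)] = 18/6 = 3
Dimension check: dim(rho) = sum (mult * dim) = 1*1 + 3*1 + 3*2 = 10 = chi_rho(e) = 10.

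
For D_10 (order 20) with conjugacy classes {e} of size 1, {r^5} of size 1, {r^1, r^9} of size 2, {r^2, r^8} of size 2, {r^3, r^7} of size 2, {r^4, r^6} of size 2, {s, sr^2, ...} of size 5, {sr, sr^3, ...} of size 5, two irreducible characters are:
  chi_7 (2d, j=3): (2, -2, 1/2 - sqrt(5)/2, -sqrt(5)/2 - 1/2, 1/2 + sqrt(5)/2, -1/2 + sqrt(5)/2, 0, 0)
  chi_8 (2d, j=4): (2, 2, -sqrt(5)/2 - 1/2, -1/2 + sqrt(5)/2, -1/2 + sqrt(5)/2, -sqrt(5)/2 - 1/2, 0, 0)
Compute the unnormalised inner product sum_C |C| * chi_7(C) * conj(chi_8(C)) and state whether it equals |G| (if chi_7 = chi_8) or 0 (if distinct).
Sum = 0; so <chi_7, chi_8> = 0 (distinct irreducibles are orthogonal).

Why: Compute term by term over conjugacy classes (|C| * chi_7(C) * conj(chi_8(C))):
  1*(2)*conj(2) + 1*(-2)*conj(2) + 2*(1/2 - sqrt(5)/2)*conj(-sqrt(5)/2 - 1/2) + 2*(-sqrt(5)/2 - 1/2)*conj(-1/2 + sqrt(5)/2) + 2*(1/2 + sqrt(5)/2)*conj(-1/2 + sqrt(5)/2) + 2*(-1/2 + sqrt(5)/2)*conj(-sqrt(5)/2 - 1/2) + 5*(0)*conj(0) + 5*(0)*conj(0)
  = (4) + (-4) + (2) + (-2) + (2) + (-2) + (0) + (0)
  = 0.
Dividing by |G| = 20 gives 0/20 = 0, matching the row-orthogonality relation <chi_7, chi_8> = [chi_7 = chi_8].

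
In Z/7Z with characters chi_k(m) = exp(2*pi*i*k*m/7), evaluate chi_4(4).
chi_4(4) = zeta_7^16 = exp(4*I*pi/7)

Justification: chi_4(4) = zeta_7^(4*4) = zeta_7^16. Since zeta_7^7 = 1, this equals zeta_7^2 = exp(2*pi*i*2/7) = exp(4*I*pi/7).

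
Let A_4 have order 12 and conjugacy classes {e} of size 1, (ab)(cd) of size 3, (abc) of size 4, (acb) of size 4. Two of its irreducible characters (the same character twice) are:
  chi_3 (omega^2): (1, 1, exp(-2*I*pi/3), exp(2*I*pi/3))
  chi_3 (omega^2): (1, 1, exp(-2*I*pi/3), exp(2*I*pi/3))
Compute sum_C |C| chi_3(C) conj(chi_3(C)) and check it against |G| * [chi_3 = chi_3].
Sum = 12 = |G| = 12; so <chi_3, chi_3> = 1 (norm-1 confirms irreducibility).

Justification: Compute term by term over conjugacy classes (|C| * chi_3(C) * conj(chi_3(C))):
  1*(1)*conj(1) + 3*(1)*conj(1) + 4*(exp(-2*I*pi/3))*conj(exp(-2*I*pi/3)) + 4*(exp(2*I*pi/3))*conj(exp(2*I*pi/3))
  = (1) + (3) + (4) + (4)
  = 12.
(Exp terms are combined using exp(i*s)*conj(exp(i*t)) = exp(i*(s-t)), and sums of them are collapsed using the identity that for every m > 1 the m distinct m-th roots of unity sum to 0, e.g. 1 + exp(2*I*pi/3) + exp(-2*I*pi/3) = 0.)
Dividing by |G| = 12 gives 12/12 = 1, matching the row-orthogonality relation <chi_3, chi_3> = [chi_3 = chi_3].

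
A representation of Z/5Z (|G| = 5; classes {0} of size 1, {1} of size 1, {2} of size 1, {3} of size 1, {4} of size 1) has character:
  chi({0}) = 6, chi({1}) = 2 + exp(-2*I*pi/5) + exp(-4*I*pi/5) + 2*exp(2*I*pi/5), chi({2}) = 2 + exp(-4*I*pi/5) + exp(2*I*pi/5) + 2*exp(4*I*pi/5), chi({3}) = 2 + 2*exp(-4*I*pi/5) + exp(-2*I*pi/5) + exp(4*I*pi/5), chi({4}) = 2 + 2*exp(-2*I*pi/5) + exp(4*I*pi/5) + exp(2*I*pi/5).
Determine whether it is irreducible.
Not irreducible (reducible): <chi, chi> = 10 > 1.

Argument: <chi, chi> = (1/|G|) sum_C |C| * |chi(C)|^2 = (1/5)[1*|6|^2 + 1*|2 + exp(-2*I*pi/5) + exp(-4*I*pi/5) + 2*exp(2*I*pi/5)|^2 + 1*|2 + exp(-4*I*pi/5) + exp(2*I*pi/5) + 2*exp(4*I*pi/5)|^2 + 1*|2 + 2*exp(-4*I*pi/5) + exp(-2*I*pi/5) + exp(4*I*pi/5)|^2 + 1*|2 + 2*exp(-2*I*pi/5) + exp(4*I*pi/5) + exp(2*I*pi/5)|^2]
  = (1/5)[(36) + (10 + 7*exp(-2*I*pi/5) + 6*exp(-4*I*pi/5) + 6*exp(4*I*pi/5) + 7*exp(2*I*pi/5)) + (10 + 6*exp(-2*I*pi/5) + 7*exp(-4*I*pi/5) + 7*exp(4*I*pi/5) + 6*exp(2*I*pi/5)) + (10 + 6*exp(-2*I*pi/5) + 7*exp(-4*I*pi/5) + 7*exp(4*I*pi/5) + 6*exp(2*I*pi/5)) + (10 + 7*exp(-2*I*pi/5) + 6*exp(-4*I*pi/5) + 6*exp(4*I*pi/5) + 7*exp(2*I*pi/5))] = 50/5 = 10.
(Exp terms are combined using exp(i*s)*conj(exp(i*t)) = exp(i*(s-t)), and sums of them are collapsed using the identity that for every m > 1 the m distinct m-th roots of unity sum to 0, e.g. 1 + exp(2*I*pi/3) + exp(-2*I*pi/3) = 0.)
A character is irreducible iff <chi, chi> = 1, so this representation is reducible.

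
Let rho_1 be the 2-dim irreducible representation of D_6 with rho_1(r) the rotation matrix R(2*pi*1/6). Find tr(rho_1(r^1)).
chi_{rho_1}(r^1) = 2*cos(2*pi*1*1/6) = 1

Why: rho_1(r^1) is rotation by angle 2*pi*1*1/6, whose trace is 2*cos(2*pi*1*1/6) = 1.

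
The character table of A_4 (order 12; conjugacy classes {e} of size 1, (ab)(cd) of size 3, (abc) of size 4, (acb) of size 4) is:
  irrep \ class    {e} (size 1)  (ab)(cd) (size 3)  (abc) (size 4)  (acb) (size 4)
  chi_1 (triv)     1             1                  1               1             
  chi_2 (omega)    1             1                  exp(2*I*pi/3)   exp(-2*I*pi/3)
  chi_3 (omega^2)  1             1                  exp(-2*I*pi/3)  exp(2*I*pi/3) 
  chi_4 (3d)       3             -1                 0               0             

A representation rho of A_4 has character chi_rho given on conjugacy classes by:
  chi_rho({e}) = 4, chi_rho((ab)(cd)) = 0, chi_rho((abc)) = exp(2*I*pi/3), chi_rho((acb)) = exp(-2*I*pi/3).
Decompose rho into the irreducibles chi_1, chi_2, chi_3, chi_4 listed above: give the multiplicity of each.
Multiplicities: chi_1: 0, chi_2: 1, chi_3: 0, chi_4: 1.

Details: Use <chi_rho, chi> = (1/|G|) sum_C |C| * chi_rho(C) * conj(chi(C)) with |G| = 12 for each irreducible chi in the table:
  <chi_rho, chi_1> = (1/12)[1*(4)*conj(1) + 3*(0)*conj(1) + 4*(exp(2*I*pi/3))*conj(1) + 4*(exp(-2*I*pi/3))*conj(1)]
      = (1/12)[(4) + (0) + (4*exp(2*I*pi/3)) + (4*exp(-2*I*pi/3))] = 0/12 = 0
  <chi_rho, chi_2> = (1/12)[1*(4)*conj(1) + 3*(0)*conj(1) + 4*(exp(2*I*pi/3))*conj(exp(2*I*pi/3)) + 4*(exp(-2*I*pi/3))*conj(exp(-2*I*pi/3))]
      = (1/12)[(4) + (0) + (4) + (4)] = 12/12 = 1
  <chi_rho, chi_3> = (1/12)[1*(4)*conj(1) + 3*(0)*conj(1) + 4*(exp(2*I*pi/3))*conj(exp(-2*I*pi/3)) + 4*(exp(-2*I*pi/3))*conj(exp(2*I*pi/3))]
      = (1/12)[(4) + (0) + (4*exp(-2*I*pi/3)) + (4*exp(2*I*pi/3))] = 0/12 = 0
  <chi_rho, chi_4> = (1/12)[1*(4)*conj(3) + 3*(0)*conj(-1) + 4*(exp(2*I*pi/3))*conj(0) + 4*(exp(-2*I*pi/3))*conj(0)]
      = (1/12)[(12) + (0) + (0) + (0)] = 12/12 = 1
(Exp terms are combined using exp(i*s)*conj(exp(i*t)) = exp(i*(s-t)), and sums of them are collapsed using the identity that for every m > 1 the m distinct m-th roots of unity sum to 0, e.g. 1 + exp(2*I*pi/3) + exp(-2*I*pi/3) = 0.)
Dimension check: dim(rho) = sum (mult * dim) = 0*1 + 1*1 + 0*1 + 1*3 = 4 = chi_rho(e) = 4.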